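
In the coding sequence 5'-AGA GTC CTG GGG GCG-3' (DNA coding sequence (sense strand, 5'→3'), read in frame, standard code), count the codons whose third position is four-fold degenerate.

Codon 1 AGA (Arg): third position 2-fold.
Codon 2 GTC (Val): third position 4-fold.
Codon 3 CTG (Leu): third position 4-fold.
Codon 4 GGG (Gly): third position 4-fold.
Codon 5 GCG (Ala): third position 4-fold.
Four-fold degenerate third positions: 4.

4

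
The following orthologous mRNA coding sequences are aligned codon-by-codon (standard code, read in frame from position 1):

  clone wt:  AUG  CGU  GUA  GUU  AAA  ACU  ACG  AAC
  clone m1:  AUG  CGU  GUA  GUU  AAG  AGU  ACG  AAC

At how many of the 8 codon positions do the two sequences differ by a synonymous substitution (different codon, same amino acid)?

Codon 1: AUG Met / AUG Met — identical.
Codon 2: CGU Arg / CGU Arg — identical.
Codon 3: GUA Val / GUA Val — identical.
Codon 4: GUU Val / GUU Val — identical.
Codon 5: AAA Lys / AAG Lys — synonymous.
Codon 6: ACU Thr / AGU Ser — nonsynonymous.
Codon 7: ACG Thr / ACG Thr — identical.
Codon 8: AAC Asn / AAC Asn — identical.
Synonymous differences: 1.

1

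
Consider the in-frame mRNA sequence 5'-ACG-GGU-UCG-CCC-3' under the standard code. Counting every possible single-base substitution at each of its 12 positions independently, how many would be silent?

Codon 1 (ACG, Thr): 3 synonymous substitutions.
Codon 2 (GGU, Gly): 3 synonymous substitutions.
Codon 3 (UCG, Ser): 3 synonymous substitutions.
Codon 4 (CCC, Pro): 3 synonymous substitutions.
Total: 3 + 3 + 3 + 3 = 12.

12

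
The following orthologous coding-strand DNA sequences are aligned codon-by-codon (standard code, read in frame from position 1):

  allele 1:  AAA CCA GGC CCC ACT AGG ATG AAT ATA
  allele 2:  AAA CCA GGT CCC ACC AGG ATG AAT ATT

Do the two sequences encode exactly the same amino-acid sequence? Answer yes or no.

yes

Codon 1: AAA Lys / AAA Lys — identical.
Codon 2: CCA Pro / CCA Pro — identical.
Codon 3: GGC Gly / GGT Gly — synonymous.
Codon 4: CCC Pro / CCC Pro — identical.
Codon 5: ACT Thr / ACC Thr — synonymous.
Codon 6: AGG Arg / AGG Arg — identical.
Codon 7: ATG Met / ATG Met — identical.
Codon 8: AAT Asn / AAT Asn — identical.
Codon 9: ATA Ile / ATT Ile — synonymous.
Nonsynonymous differences: 0 → same protein.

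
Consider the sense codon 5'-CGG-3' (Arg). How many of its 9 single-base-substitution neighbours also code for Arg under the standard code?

4

Position 1: AGG → 1 synonymous.
Position 2: none → 0 synonymous.
Position 3: CGU, CGC, CGA → 3 synonymous.
Total: 1 + 0 + 3 = 4.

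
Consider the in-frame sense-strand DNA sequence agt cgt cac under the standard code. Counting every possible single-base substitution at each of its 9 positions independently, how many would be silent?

Codon 1 (AGT, Ser): 1 synonymous substitution.
Codon 2 (CGT, Arg): 3 synonymous substitutions.
Codon 3 (CAC, His): 1 synonymous substitution.
Total: 1 + 3 + 1 = 5.

5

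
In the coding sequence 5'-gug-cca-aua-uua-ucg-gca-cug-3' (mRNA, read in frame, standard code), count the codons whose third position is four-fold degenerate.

5

Codon 1 GUG (Val): third position 4-fold.
Codon 2 CCA (Pro): third position 4-fold.
Codon 3 AUA (Ile): third position 3-fold.
Codon 4 UUA (Leu): third position 2-fold.
Codon 5 UCG (Ser): third position 4-fold.
Codon 6 GCA (Ala): third position 4-fold.
Codon 7 CUG (Leu): third position 4-fold.
Four-fold degenerate third positions: 5.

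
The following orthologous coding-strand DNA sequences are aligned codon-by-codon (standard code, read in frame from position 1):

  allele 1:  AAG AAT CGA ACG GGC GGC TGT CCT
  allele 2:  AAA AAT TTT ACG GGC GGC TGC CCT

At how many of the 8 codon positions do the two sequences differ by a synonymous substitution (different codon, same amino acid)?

Codon 1: AAG Lys / AAA Lys — synonymous.
Codon 2: AAT Asn / AAT Asn — identical.
Codon 3: CGA Arg / TTT Phe — nonsynonymous.
Codon 4: ACG Thr / ACG Thr — identical.
Codon 5: GGC Gly / GGC Gly — identical.
Codon 6: GGC Gly / GGC Gly — identical.
Codon 7: TGT Cys / TGC Cys — synonymous.
Codon 8: CCT Pro / CCT Pro — identical.
Synonymous differences: 2.

2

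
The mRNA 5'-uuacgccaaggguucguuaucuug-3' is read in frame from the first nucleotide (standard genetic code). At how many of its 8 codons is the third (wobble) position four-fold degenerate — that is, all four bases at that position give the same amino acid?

Codon 1 UUA (Leu): third position 2-fold.
Codon 2 CGC (Arg): third position 4-fold.
Codon 3 CAA (Gln): third position 2-fold.
Codon 4 GGG (Gly): third position 4-fold.
Codon 5 UUC (Phe): third position 2-fold.
Codon 6 GUU (Val): third position 4-fold.
Codon 7 AUC (Ile): third position 3-fold.
Codon 8 UUG (Leu): third position 2-fold.
Four-fold degenerate third positions: 3.

3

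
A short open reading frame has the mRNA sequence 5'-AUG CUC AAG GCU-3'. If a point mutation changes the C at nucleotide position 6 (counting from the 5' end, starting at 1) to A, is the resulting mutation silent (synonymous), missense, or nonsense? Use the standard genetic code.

Position 6 falls in codon 2: CUC → Leu.
After the substitution the codon is CUA → Leu.
Both encode Leu, so the change is synonymous.

silent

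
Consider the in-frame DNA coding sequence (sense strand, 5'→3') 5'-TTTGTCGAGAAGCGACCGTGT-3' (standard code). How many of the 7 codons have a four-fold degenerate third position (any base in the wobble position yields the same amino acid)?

3

Codon 1 TTT (Phe): third position 2-fold.
Codon 2 GTC (Val): third position 4-fold.
Codon 3 GAG (Glu): third position 2-fold.
Codon 4 AAG (Lys): third position 2-fold.
Codon 5 CGA (Arg): third position 4-fold.
Codon 6 CCG (Pro): third position 4-fold.
Codon 7 TGT (Cys): third position 2-fold.
Four-fold degenerate third positions: 3.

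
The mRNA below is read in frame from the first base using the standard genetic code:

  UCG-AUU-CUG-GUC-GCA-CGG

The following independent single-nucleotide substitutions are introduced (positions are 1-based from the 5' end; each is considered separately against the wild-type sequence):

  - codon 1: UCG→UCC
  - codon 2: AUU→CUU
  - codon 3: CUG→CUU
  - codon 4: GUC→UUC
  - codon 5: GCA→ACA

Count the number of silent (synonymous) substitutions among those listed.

Codon 1: UCG (Ser) → UCC (Ser) — synonymous.
Codon 2: AUU (Ile) → CUU (Leu) — missense.
Codon 3: CUG (Leu) → CUU (Leu) — synonymous.
Codon 4: GUC (Val) → UUC (Phe) — missense.
Codon 5: GCA (Ala) → ACA (Thr) — missense.
Synonymous: 2 of 5.

2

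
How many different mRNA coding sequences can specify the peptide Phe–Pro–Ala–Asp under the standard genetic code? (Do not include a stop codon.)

Phe: 2 codons.
Pro: 4 codons.
Ala: 4 codons.
Asp: 2 codons.
2 × 4 × 4 × 2 = 64.

64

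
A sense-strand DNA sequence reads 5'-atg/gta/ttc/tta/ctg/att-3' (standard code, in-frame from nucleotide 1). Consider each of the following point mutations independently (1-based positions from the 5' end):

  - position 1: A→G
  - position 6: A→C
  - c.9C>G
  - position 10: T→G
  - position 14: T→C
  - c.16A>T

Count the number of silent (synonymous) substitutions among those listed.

Codon 1: ATG (Met) → GTG (Val) — missense.
Codon 2: GTA (Val) → GTC (Val) — synonymous.
Codon 3: TTC (Phe) → TTG (Leu) — missense.
Codon 4: TTA (Leu) → GTA (Val) — missense.
Codon 5: CTG (Leu) → CCG (Pro) — missense.
Codon 6: ATT (Ile) → TTT (Phe) — missense.
Synonymous: 1 of 6.

1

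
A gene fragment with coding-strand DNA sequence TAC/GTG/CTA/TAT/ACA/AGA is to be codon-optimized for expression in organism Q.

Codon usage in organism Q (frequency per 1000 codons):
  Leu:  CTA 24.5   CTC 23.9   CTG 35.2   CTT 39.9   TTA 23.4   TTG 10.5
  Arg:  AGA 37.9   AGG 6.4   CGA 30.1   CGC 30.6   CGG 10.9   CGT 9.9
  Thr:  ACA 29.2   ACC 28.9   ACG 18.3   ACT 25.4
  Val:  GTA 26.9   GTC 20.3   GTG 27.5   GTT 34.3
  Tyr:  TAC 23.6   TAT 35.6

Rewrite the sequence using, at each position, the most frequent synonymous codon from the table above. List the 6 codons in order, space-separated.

Codon 1 (Tyr): best is TAT at 35.6.
Codon 2 (Val): best is GTT at 34.3.
Codon 3 (Leu): best is CTT at 39.9.
Codon 4 (Tyr): best is TAT at 35.6.
Codon 5 (Thr): best is ACA at 29.2.
Codon 6 (Arg): best is AGA at 37.9.

TAT GTT CTT TAT ACA AGA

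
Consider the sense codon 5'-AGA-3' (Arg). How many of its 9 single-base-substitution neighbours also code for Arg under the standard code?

Position 1: CGA → 1 synonymous.
Position 2: none → 0 synonymous.
Position 3: AGG → 1 synonymous.
Total: 1 + 0 + 1 = 2.

2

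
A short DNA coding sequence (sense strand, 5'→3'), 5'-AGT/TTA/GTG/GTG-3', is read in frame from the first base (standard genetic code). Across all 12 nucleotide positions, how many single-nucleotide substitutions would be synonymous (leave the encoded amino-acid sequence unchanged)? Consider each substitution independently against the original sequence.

Codon 1 (AGT, Ser): 1 synonymous substitution.
Codon 2 (TTA, Leu): 2 synonymous substitutions.
Codon 3 (GTG, Val): 3 synonymous substitutions.
Codon 4 (GTG, Val): 3 synonymous substitutions.
Total: 1 + 2 + 3 + 3 = 9.

9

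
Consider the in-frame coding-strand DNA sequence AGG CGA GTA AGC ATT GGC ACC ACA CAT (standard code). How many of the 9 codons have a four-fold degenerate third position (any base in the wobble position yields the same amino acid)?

Codon 1 AGG (Arg): third position 2-fold.
Codon 2 CGA (Arg): third position 4-fold.
Codon 3 GTA (Val): third position 4-fold.
Codon 4 AGC (Ser): third position 2-fold.
Codon 5 ATT (Ile): third position 3-fold.
Codon 6 GGC (Gly): third position 4-fold.
Codon 7 ACC (Thr): third position 4-fold.
Codon 8 ACA (Thr): third position 4-fold.
Codon 9 CAT (His): third position 2-fold.
Four-fold degenerate third positions: 5.

5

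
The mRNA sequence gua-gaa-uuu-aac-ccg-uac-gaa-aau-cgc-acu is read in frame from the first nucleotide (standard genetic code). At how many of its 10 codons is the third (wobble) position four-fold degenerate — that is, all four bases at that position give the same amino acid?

Codon 1 GUA (Val): third position 4-fold.
Codon 2 GAA (Glu): third position 2-fold.
Codon 3 UUU (Phe): third position 2-fold.
Codon 4 AAC (Asn): third position 2-fold.
Codon 5 CCG (Pro): third position 4-fold.
Codon 6 UAC (Tyr): third position 2-fold.
Codon 7 GAA (Glu): third position 2-fold.
Codon 8 AAU (Asn): third position 2-fold.
Codon 9 CGC (Arg): third position 4-fold.
Codon 10 ACU (Thr): third position 4-fold.
Four-fold degenerate third positions: 4.

4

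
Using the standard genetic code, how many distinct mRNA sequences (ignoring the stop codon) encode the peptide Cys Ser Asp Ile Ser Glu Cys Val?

6912

Cys: 2 codons.
Ser: 6 codons.
Asp: 2 codons.
Ile: 3 codons.
Ser: 6 codons.
Glu: 2 codons.
Cys: 2 codons.
Val: 4 codons.
2 × 6 × 2 × 3 × 6 × 2 × 2 × 4 = 6912.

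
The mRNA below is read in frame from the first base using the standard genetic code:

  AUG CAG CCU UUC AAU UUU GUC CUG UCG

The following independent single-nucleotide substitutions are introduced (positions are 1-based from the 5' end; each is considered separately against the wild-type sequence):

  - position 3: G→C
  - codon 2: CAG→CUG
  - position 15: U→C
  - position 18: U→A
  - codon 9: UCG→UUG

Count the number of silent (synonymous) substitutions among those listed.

1

Codon 1: AUG (Met) → AUC (Ile) — missense.
Codon 2: CAG (Gln) → CUG (Leu) — missense.
Codon 5: AAU (Asn) → AAC (Asn) — synonymous.
Codon 6: UUU (Phe) → UUA (Leu) — missense.
Codon 9: UCG (Ser) → UUG (Leu) — missense.
Synonymous: 1 of 5.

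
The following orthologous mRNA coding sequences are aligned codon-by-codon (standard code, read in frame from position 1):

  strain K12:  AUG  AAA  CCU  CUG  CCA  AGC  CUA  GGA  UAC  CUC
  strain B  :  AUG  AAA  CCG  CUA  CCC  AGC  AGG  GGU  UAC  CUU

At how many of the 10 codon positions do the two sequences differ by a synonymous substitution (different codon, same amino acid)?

Codon 1: AUG Met / AUG Met — identical.
Codon 2: AAA Lys / AAA Lys — identical.
Codon 3: CCU Pro / CCG Pro — synonymous.
Codon 4: CUG Leu / CUA Leu — synonymous.
Codon 5: CCA Pro / CCC Pro — synonymous.
Codon 6: AGC Ser / AGC Ser — identical.
Codon 7: CUA Leu / AGG Arg — nonsynonymous.
Codon 8: GGA Gly / GGU Gly — synonymous.
Codon 9: UAC Tyr / UAC Tyr — identical.
Codon 10: CUC Leu / CUU Leu — synonymous.
Synonymous differences: 5.

5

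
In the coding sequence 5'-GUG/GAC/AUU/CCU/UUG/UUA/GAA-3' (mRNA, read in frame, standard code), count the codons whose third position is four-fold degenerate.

Codon 1 GUG (Val): third position 4-fold.
Codon 2 GAC (Asp): third position 2-fold.
Codon 3 AUU (Ile): third position 3-fold.
Codon 4 CCU (Pro): third position 4-fold.
Codon 5 UUG (Leu): third position 2-fold.
Codon 6 UUA (Leu): third position 2-fold.
Codon 7 GAA (Glu): third position 2-fold.
Four-fold degenerate third positions: 2.

2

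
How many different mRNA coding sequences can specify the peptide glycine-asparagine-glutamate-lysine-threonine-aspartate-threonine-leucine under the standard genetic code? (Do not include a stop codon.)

6144

Gly: 4 codons.
Asn: 2 codons.
Glu: 2 codons.
Lys: 2 codons.
Thr: 4 codons.
Asp: 2 codons.
Thr: 4 codons.
Leu: 6 codons.
4 × 2 × 2 × 2 × 4 × 2 × 4 × 6 = 6144.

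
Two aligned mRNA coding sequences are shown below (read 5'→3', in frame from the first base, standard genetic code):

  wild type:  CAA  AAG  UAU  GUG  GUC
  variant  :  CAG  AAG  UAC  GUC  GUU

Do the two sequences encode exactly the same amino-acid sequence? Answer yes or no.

yes

Codon 1: CAA Gln / CAG Gln — synonymous.
Codon 2: AAG Lys / AAG Lys — identical.
Codon 3: UAU Tyr / UAC Tyr — synonymous.
Codon 4: GUG Val / GUC Val — synonymous.
Codon 5: GUC Val / GUU Val — synonymous.
Nonsynonymous differences: 0 → same protein.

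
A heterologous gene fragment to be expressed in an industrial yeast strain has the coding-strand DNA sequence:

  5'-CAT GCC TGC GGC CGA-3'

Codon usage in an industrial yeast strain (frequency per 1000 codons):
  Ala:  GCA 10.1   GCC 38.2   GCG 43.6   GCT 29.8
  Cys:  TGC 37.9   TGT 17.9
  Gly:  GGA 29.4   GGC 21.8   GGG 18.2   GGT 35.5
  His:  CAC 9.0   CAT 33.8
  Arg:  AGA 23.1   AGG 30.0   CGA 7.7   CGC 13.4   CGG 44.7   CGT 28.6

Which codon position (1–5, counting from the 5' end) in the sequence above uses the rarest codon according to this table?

Codon 1 CAT (His): 33.8 per 1000.
Codon 2 GCC (Ala): 38.2 per 1000.
Codon 3 TGC (Cys): 37.9 per 1000.
Codon 4 GGC (Gly): 21.8 per 1000.
Codon 5 CGA (Arg): 7.7 per 1000.
Lowest frequency is 7.7 at codon 5.

5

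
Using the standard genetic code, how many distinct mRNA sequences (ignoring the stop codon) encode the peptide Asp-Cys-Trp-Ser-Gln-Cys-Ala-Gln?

768

Asp: 2 codons.
Cys: 2 codons.
Trp: 1 codon.
Ser: 6 codons.
Gln: 2 codons.
Cys: 2 codons.
Ala: 4 codons.
Gln: 2 codons.
2 × 2 × 1 × 6 × 2 × 2 × 4 × 2 = 768.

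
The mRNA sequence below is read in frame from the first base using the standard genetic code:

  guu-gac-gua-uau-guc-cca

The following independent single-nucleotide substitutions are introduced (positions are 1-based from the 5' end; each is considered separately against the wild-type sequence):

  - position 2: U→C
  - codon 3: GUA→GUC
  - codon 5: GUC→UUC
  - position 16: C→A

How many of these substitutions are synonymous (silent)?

1

Codon 1: GUU (Val) → GCU (Ala) — missense.
Codon 3: GUA (Val) → GUC (Val) — synonymous.
Codon 5: GUC (Val) → UUC (Phe) — missense.
Codon 6: CCA (Pro) → ACA (Thr) — missense.
Synonymous: 1 of 4.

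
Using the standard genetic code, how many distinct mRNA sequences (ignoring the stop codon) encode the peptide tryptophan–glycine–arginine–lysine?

48

Trp: 1 codon.
Gly: 4 codons.
Arg: 6 codons.
Lys: 2 codons.
1 × 4 × 6 × 2 = 48.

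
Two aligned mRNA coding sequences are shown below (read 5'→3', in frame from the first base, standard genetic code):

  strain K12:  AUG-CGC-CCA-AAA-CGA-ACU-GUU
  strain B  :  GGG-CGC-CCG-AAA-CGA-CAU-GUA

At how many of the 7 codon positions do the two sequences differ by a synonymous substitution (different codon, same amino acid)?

Codon 1: AUG Met / GGG Gly — nonsynonymous.
Codon 2: CGC Arg / CGC Arg — identical.
Codon 3: CCA Pro / CCG Pro — synonymous.
Codon 4: AAA Lys / AAA Lys — identical.
Codon 5: CGA Arg / CGA Arg — identical.
Codon 6: ACU Thr / CAU His — nonsynonymous.
Codon 7: GUU Val / GUA Val — synonymous.
Synonymous differences: 2.

2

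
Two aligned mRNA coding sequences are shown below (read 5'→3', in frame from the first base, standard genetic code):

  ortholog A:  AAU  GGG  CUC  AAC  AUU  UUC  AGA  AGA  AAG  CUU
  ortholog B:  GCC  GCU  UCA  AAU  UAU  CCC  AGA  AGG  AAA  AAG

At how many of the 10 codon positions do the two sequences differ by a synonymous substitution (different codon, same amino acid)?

Codon 1: AAU Asn / GCC Ala — nonsynonymous.
Codon 2: GGG Gly / GCU Ala — nonsynonymous.
Codon 3: CUC Leu / UCA Ser — nonsynonymous.
Codon 4: AAC Asn / AAU Asn — synonymous.
Codon 5: AUU Ile / UAU Tyr — nonsynonymous.
Codon 6: UUC Phe / CCC Pro — nonsynonymous.
Codon 7: AGA Arg / AGA Arg — identical.
Codon 8: AGA Arg / AGG Arg — synonymous.
Codon 9: AAG Lys / AAA Lys — synonymous.
Codon 10: CUU Leu / AAG Lys — nonsynonymous.
Synonymous differences: 3.

3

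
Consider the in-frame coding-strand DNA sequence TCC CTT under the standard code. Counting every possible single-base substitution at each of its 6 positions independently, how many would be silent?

6

Codon 1 (TCC, Ser): 3 synonymous substitutions.
Codon 2 (CTT, Leu): 3 synonymous substitutions.
Total: 3 + 3 = 6.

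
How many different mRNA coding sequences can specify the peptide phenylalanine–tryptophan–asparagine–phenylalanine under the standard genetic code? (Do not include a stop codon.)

Phe: 2 codons.
Trp: 1 codon.
Asn: 2 codons.
Phe: 2 codons.
2 × 1 × 2 × 2 = 8.

8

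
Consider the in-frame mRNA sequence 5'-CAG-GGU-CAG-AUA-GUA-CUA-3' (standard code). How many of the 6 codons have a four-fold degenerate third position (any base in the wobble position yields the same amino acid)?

Codon 1 CAG (Gln): third position 2-fold.
Codon 2 GGU (Gly): third position 4-fold.
Codon 3 CAG (Gln): third position 2-fold.
Codon 4 AUA (Ile): third position 3-fold.
Codon 5 GUA (Val): third position 4-fold.
Codon 6 CUA (Leu): third position 4-fold.
Four-fold degenerate third positions: 3.

3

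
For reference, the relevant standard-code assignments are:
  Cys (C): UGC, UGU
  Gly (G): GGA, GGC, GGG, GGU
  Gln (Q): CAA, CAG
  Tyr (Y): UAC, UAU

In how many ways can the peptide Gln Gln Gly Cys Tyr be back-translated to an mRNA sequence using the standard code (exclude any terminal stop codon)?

64

Gln: 2 codons.
Gln: 2 codons.
Gly: 4 codons.
Cys: 2 codons.
Tyr: 2 codons.
2 × 2 × 4 × 2 × 2 = 64.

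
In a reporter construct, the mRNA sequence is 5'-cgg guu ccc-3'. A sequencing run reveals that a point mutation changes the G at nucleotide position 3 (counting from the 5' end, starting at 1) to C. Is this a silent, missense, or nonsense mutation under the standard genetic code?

silent

Position 3 falls in codon 1: CGG → Arg.
After the substitution the codon is CGC → Arg.
Both encode Arg, so the change is synonymous.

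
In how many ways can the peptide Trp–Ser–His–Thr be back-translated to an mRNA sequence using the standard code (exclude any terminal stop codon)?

48

Trp: 1 codon.
Ser: 6 codons.
His: 2 codons.
Thr: 4 codons.
1 × 6 × 2 × 4 = 48.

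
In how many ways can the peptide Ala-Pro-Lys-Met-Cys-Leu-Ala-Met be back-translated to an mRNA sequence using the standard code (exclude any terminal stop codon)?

1536

Ala: 4 codons.
Pro: 4 codons.
Lys: 2 codons.
Met: 1 codon.
Cys: 2 codons.
Leu: 6 codons.
Ala: 4 codons.
Met: 1 codon.
4 × 4 × 2 × 1 × 2 × 6 × 4 × 1 = 1536.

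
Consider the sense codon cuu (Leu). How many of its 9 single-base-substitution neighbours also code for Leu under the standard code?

Position 1: none → 0 synonymous.
Position 2: none → 0 synonymous.
Position 3: CUC, CUA, CUG → 3 synonymous.
Total: 0 + 0 + 3 = 3.

3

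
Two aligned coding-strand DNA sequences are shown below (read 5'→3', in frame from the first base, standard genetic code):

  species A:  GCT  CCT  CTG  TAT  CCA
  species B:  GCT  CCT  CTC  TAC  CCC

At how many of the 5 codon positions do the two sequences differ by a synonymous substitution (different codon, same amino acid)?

Codon 1: GCT Ala / GCT Ala — identical.
Codon 2: CCT Pro / CCT Pro — identical.
Codon 3: CTG Leu / CTC Leu — synonymous.
Codon 4: TAT Tyr / TAC Tyr — synonymous.
Codon 5: CCA Pro / CCC Pro — synonymous.
Synonymous differences: 3.

3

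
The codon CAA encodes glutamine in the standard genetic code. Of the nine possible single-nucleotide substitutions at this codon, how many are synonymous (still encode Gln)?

Position 1: none → 0 synonymous.
Position 2: none → 0 synonymous.
Position 3: CAG → 1 synonymous.
Total: 0 + 0 + 1 = 1.

1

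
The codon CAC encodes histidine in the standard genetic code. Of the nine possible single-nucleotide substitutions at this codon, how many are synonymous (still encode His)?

Position 1: none → 0 synonymous.
Position 2: none → 0 synonymous.
Position 3: CAT → 1 synonymous.
Total: 0 + 0 + 1 = 1.

1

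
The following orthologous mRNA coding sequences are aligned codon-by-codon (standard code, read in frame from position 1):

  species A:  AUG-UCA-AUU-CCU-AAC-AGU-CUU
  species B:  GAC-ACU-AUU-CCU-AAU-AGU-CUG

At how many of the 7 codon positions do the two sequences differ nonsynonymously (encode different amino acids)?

Codon 1: AUG Met / GAC Asp — nonsynonymous.
Codon 2: UCA Ser / ACU Thr — nonsynonymous.
Codon 3: AUU Ile / AUU Ile — identical.
Codon 4: CCU Pro / CCU Pro — identical.
Codon 5: AAC Asn / AAU Asn — synonymous.
Codon 6: AGU Ser / AGU Ser — identical.
Codon 7: CUU Leu / CUG Leu — synonymous.
Nonsynonymous differences: 2.

2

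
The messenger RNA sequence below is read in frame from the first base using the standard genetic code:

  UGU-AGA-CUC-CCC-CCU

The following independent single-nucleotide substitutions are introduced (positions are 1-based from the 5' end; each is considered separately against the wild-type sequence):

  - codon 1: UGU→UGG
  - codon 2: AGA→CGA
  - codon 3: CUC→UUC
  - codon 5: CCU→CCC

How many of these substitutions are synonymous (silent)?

2

Codon 1: UGU (Cys) → UGG (Trp) — missense.
Codon 2: AGA (Arg) → CGA (Arg) — synonymous.
Codon 3: CUC (Leu) → UUC (Phe) — missense.
Codon 5: CCU (Pro) → CCC (Pro) — synonymous.
Synonymous: 2 of 4.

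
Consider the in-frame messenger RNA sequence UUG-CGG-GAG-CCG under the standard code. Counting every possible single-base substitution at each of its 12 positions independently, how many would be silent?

10

Codon 1 (UUG, Leu): 2 synonymous substitutions.
Codon 2 (CGG, Arg): 4 synonymous substitutions.
Codon 3 (GAG, Glu): 1 synonymous substitution.
Codon 4 (CCG, Pro): 3 synonymous substitutions.
Total: 2 + 4 + 1 + 3 = 10.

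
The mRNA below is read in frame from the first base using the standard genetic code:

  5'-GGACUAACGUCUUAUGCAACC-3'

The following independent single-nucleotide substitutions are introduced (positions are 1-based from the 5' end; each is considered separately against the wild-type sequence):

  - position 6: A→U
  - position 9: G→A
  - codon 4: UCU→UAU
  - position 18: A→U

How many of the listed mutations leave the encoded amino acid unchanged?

3

Codon 2: CUA (Leu) → CUU (Leu) — synonymous.
Codon 3: ACG (Thr) → ACA (Thr) — synonymous.
Codon 4: UCU (Ser) → UAU (Tyr) — missense.
Codon 6: GCA (Ala) → GCU (Ala) — synonymous.
Synonymous: 3 of 4.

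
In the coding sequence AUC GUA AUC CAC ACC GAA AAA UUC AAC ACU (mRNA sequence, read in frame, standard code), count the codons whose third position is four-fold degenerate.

Codon 1 AUC (Ile): third position 3-fold.
Codon 2 GUA (Val): third position 4-fold.
Codon 3 AUC (Ile): third position 3-fold.
Codon 4 CAC (His): third position 2-fold.
Codon 5 ACC (Thr): third position 4-fold.
Codon 6 GAA (Glu): third position 2-fold.
Codon 7 AAA (Lys): third position 2-fold.
Codon 8 UUC (Phe): third position 2-fold.
Codon 9 AAC (Asn): third position 2-fold.
Codon 10 ACU (Thr): third position 4-fold.
Four-fold degenerate third positions: 3.

3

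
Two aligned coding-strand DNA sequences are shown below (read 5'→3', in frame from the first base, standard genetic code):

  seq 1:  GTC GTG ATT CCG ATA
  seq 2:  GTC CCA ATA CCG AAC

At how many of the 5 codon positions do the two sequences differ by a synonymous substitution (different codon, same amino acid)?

Codon 1: GTC Val / GTC Val — identical.
Codon 2: GTG Val / CCA Pro — nonsynonymous.
Codon 3: ATT Ile / ATA Ile — synonymous.
Codon 4: CCG Pro / CCG Pro — identical.
Codon 5: ATA Ile / AAC Asn — nonsynonymous.
Synonymous differences: 1.

1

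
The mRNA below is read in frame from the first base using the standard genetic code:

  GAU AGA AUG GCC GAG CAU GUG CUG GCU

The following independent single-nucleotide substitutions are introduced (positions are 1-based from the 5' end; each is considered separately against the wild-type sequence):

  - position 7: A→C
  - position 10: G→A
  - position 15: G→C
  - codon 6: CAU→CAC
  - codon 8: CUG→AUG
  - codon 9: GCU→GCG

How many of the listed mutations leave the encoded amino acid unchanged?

2

Codon 3: AUG (Met) → CUG (Leu) — missense.
Codon 4: GCC (Ala) → ACC (Thr) — missense.
Codon 5: GAG (Glu) → GAC (Asp) — missense.
Codon 6: CAU (His) → CAC (His) — synonymous.
Codon 8: CUG (Leu) → AUG (Met) — missense.
Codon 9: GCU (Ala) → GCG (Ala) — synonymous.
Synonymous: 2 of 6.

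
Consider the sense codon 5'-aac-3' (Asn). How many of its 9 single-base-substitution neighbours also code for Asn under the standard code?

1

Position 1: none → 0 synonymous.
Position 2: none → 0 synonymous.
Position 3: AAU → 1 synonymous.
Total: 0 + 0 + 1 = 1.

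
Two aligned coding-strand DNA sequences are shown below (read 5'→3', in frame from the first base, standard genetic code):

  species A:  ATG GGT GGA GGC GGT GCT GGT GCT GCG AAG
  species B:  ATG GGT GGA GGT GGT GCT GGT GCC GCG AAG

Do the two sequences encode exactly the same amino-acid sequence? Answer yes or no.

yes

Codon 1: ATG Met / ATG Met — identical.
Codon 2: GGT Gly / GGT Gly — identical.
Codon 3: GGA Gly / GGA Gly — identical.
Codon 4: GGC Gly / GGT Gly — synonymous.
Codon 5: GGT Gly / GGT Gly — identical.
Codon 6: GCT Ala / GCT Ala — identical.
Codon 7: GGT Gly / GGT Gly — identical.
Codon 8: GCT Ala / GCC Ala — synonymous.
Codon 9: GCG Ala / GCG Ala — identical.
Codon 10: AAG Lys / AAG Lys — identical.
Nonsynonymous differences: 0 → same protein.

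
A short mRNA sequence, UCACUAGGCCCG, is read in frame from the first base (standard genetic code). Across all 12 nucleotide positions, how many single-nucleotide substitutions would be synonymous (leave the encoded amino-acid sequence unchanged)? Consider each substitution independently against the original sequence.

13

Codon 1 (UCA, Ser): 3 synonymous substitutions.
Codon 2 (CUA, Leu): 4 synonymous substitutions.
Codon 3 (GGC, Gly): 3 synonymous substitutions.
Codon 4 (CCG, Pro): 3 synonymous substitutions.
Total: 3 + 4 + 3 + 3 = 13.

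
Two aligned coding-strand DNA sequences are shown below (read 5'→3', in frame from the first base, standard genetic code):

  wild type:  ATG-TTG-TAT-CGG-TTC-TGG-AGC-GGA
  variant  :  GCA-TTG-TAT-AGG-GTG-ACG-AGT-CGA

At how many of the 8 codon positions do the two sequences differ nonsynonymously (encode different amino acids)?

4

Codon 1: ATG Met / GCA Ala — nonsynonymous.
Codon 2: TTG Leu / TTG Leu — identical.
Codon 3: TAT Tyr / TAT Tyr — identical.
Codon 4: CGG Arg / AGG Arg — synonymous.
Codon 5: TTC Phe / GTG Val — nonsynonymous.
Codon 6: TGG Trp / ACG Thr — nonsynonymous.
Codon 7: AGC Ser / AGT Ser — synonymous.
Codon 8: GGA Gly / CGA Arg — nonsynonymous.
Nonsynonymous differences: 4.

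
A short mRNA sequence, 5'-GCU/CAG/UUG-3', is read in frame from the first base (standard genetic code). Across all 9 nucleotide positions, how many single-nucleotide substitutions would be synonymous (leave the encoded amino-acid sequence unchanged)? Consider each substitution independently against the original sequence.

6

Codon 1 (GCU, Ala): 3 synonymous substitutions.
Codon 2 (CAG, Gln): 1 synonymous substitution.
Codon 3 (UUG, Leu): 2 synonymous substitutions.
Total: 3 + 1 + 2 = 6.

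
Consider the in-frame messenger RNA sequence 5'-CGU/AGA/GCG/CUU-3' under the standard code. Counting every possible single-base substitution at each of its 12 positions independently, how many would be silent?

11

Codon 1 (CGU, Arg): 3 synonymous substitutions.
Codon 2 (AGA, Arg): 2 synonymous substitutions.
Codon 3 (GCG, Ala): 3 synonymous substitutions.
Codon 4 (CUU, Leu): 3 synonymous substitutions.
Total: 3 + 2 + 3 + 3 = 11.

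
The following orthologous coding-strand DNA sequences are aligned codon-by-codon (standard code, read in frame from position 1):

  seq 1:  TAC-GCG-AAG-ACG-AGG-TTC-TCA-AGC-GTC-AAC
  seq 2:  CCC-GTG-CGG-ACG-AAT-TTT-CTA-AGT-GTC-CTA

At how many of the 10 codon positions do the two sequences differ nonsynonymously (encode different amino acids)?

Codon 1: TAC Tyr / CCC Pro — nonsynonymous.
Codon 2: GCG Ala / GTG Val — nonsynonymous.
Codon 3: AAG Lys / CGG Arg — nonsynonymous.
Codon 4: ACG Thr / ACG Thr — identical.
Codon 5: AGG Arg / AAT Asn — nonsynonymous.
Codon 6: TTC Phe / TTT Phe — synonymous.
Codon 7: TCA Ser / CTA Leu — nonsynonymous.
Codon 8: AGC Ser / AGT Ser — synonymous.
Codon 9: GTC Val / GTC Val — identical.
Codon 10: AAC Asn / CTA Leu — nonsynonymous.
Nonsynonymous differences: 6.

6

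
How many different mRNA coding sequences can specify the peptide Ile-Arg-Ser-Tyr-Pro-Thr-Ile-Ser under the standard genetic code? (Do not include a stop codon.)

Ile: 3 codons.
Arg: 6 codons.
Ser: 6 codons.
Tyr: 2 codons.
Pro: 4 codons.
Thr: 4 codons.
Ile: 3 codons.
Ser: 6 codons.
3 × 6 × 6 × 2 × 4 × 4 × 3 × 6 = 62208.

62208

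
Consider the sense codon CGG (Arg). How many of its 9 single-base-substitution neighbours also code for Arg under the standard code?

4

Position 1: AGG → 1 synonymous.
Position 2: none → 0 synonymous.
Position 3: CGT, CGC, CGA → 3 synonymous.
Total: 1 + 0 + 3 = 4.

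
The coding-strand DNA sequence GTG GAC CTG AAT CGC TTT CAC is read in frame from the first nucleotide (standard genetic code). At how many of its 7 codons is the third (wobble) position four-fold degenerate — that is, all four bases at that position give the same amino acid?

Codon 1 GTG (Val): third position 4-fold.
Codon 2 GAC (Asp): third position 2-fold.
Codon 3 CTG (Leu): third position 4-fold.
Codon 4 AAT (Asn): third position 2-fold.
Codon 5 CGC (Arg): third position 4-fold.
Codon 6 TTT (Phe): third position 2-fold.
Codon 7 CAC (His): third position 2-fold.
Four-fold degenerate third positions: 3.

3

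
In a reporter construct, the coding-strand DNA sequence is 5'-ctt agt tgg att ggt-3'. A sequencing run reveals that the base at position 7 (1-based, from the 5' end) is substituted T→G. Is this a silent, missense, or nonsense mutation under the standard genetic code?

missense

Position 7 falls in codon 3: TGG → Trp.
After the substitution the codon is GGG → Gly.
Trp ≠ Gly, so this is a missense mutation.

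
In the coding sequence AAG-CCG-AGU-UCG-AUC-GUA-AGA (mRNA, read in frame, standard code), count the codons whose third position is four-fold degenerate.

Codon 1 AAG (Lys): third position 2-fold.
Codon 2 CCG (Pro): third position 4-fold.
Codon 3 AGU (Ser): third position 2-fold.
Codon 4 UCG (Ser): third position 4-fold.
Codon 5 AUC (Ile): third position 3-fold.
Codon 6 GUA (Val): third position 4-fold.
Codon 7 AGA (Arg): third position 2-fold.
Four-fold degenerate third positions: 3.

3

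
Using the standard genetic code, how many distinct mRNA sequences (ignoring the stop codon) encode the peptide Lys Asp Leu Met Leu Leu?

864

Lys: 2 codons.
Asp: 2 codons.
Leu: 6 codons.
Met: 1 codon.
Leu: 6 codons.
Leu: 6 codons.
2 × 2 × 6 × 1 × 6 × 6 = 864.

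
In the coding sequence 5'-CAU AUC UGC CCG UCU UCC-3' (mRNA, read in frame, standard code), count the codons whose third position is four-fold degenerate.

3

Codon 1 CAU (His): third position 2-fold.
Codon 2 AUC (Ile): third position 3-fold.
Codon 3 UGC (Cys): third position 2-fold.
Codon 4 CCG (Pro): third position 4-fold.
Codon 5 UCU (Ser): third position 4-fold.
Codon 6 UCC (Ser): third position 4-fold.
Four-fold degenerate third positions: 3.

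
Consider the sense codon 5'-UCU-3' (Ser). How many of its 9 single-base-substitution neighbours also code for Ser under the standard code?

Position 1: none → 0 synonymous.
Position 2: none → 0 synonymous.
Position 3: UCC, UCA, UCG → 3 synonymous.
Total: 0 + 0 + 3 = 3.

3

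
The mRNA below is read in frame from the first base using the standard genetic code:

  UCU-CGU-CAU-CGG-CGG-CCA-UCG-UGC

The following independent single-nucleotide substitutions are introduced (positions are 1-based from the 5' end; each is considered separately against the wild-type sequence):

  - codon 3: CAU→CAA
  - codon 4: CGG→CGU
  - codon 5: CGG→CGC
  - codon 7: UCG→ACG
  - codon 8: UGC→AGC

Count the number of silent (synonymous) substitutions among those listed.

Codon 3: CAU (His) → CAA (Gln) — missense.
Codon 4: CGG (Arg) → CGU (Arg) — synonymous.
Codon 5: CGG (Arg) → CGC (Arg) — synonymous.
Codon 7: UCG (Ser) → ACG (Thr) — missense.
Codon 8: UGC (Cys) → AGC (Ser) — missense.
Synonymous: 2 of 5.

2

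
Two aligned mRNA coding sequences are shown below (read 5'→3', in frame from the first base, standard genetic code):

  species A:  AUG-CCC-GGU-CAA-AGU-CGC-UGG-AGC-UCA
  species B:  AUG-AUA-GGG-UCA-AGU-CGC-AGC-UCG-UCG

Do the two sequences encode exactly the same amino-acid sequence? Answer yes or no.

no

Codon 1: AUG Met / AUG Met — identical.
Codon 2: CCC Pro / AUA Ile — nonsynonymous.
Codon 3: GGU Gly / GGG Gly — synonymous.
Codon 4: CAA Gln / UCA Ser — nonsynonymous.
Codon 5: AGU Ser / AGU Ser — identical.
Codon 6: CGC Arg / CGC Arg — identical.
Codon 7: UGG Trp / AGC Ser — nonsynonymous.
Codon 8: AGC Ser / UCG Ser — synonymous.
Codon 9: UCA Ser / UCG Ser — synonymous.
Nonsynonymous differences: 3 → different protein.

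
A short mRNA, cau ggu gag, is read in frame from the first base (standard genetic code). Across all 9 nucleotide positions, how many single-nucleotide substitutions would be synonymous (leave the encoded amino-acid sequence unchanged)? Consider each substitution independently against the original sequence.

5

Codon 1 (CAU, His): 1 synonymous substitution.
Codon 2 (GGU, Gly): 3 synonymous substitutions.
Codon 3 (GAG, Glu): 1 synonymous substitution.
Total: 1 + 3 + 1 = 5.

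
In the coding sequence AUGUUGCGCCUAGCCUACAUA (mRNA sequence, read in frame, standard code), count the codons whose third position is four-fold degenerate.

Codon 1 AUG (Met): third position 1-fold.
Codon 2 UUG (Leu): third position 2-fold.
Codon 3 CGC (Arg): third position 4-fold.
Codon 4 CUA (Leu): third position 4-fold.
Codon 5 GCC (Ala): third position 4-fold.
Codon 6 UAC (Tyr): third position 2-fold.
Codon 7 AUA (Ile): third position 3-fold.
Four-fold degenerate third positions: 3.

3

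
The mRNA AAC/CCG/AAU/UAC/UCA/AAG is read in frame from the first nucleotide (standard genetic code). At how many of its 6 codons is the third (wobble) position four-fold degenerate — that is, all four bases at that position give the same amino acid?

2

Codon 1 AAC (Asn): third position 2-fold.
Codon 2 CCG (Pro): third position 4-fold.
Codon 3 AAU (Asn): third position 2-fold.
Codon 4 UAC (Tyr): third position 2-fold.
Codon 5 UCA (Ser): third position 4-fold.
Codon 6 AAG (Lys): third position 2-fold.
Four-fold degenerate third positions: 2.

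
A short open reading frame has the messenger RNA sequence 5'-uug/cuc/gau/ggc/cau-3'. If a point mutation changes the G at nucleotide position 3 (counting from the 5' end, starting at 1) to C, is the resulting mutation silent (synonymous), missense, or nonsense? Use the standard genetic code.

missense

Position 3 falls in codon 1: UUG → Leu.
After the substitution the codon is UUC → Phe.
Leu ≠ Phe, so this is a missense mutation.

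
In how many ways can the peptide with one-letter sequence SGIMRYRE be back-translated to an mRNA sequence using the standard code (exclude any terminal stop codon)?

10368

Ser: 6 codons.
Gly: 4 codons.
Ile: 3 codons.
Met: 1 codon.
Arg: 6 codons.
Tyr: 2 codons.
Arg: 6 codons.
Glu: 2 codons.
6 × 4 × 3 × 1 × 6 × 2 × 6 × 2 = 10368.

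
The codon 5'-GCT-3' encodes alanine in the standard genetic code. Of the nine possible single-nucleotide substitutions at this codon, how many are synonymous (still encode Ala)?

Position 1: none → 0 synonymous.
Position 2: none → 0 synonymous.
Position 3: GCC, GCA, GCG → 3 synonymous.
Total: 0 + 0 + 3 = 3.

3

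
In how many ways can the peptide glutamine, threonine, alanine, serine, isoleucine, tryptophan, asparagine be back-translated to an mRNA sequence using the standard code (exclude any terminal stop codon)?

Gln: 2 codons.
Thr: 4 codons.
Ala: 4 codons.
Ser: 6 codons.
Ile: 3 codons.
Trp: 1 codon.
Asn: 2 codons.
2 × 4 × 4 × 6 × 3 × 1 × 2 = 1152.

1152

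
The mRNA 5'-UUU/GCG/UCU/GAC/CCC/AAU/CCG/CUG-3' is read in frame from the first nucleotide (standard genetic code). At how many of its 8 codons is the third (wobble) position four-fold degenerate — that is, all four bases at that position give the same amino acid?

Codon 1 UUU (Phe): third position 2-fold.
Codon 2 GCG (Ala): third position 4-fold.
Codon 3 UCU (Ser): third position 4-fold.
Codon 4 GAC (Asp): third position 2-fold.
Codon 5 CCC (Pro): third position 4-fold.
Codon 6 AAU (Asn): third position 2-fold.
Codon 7 CCG (Pro): third position 4-fold.
Codon 8 CUG (Leu): third position 4-fold.
Four-fold degenerate third positions: 5.

5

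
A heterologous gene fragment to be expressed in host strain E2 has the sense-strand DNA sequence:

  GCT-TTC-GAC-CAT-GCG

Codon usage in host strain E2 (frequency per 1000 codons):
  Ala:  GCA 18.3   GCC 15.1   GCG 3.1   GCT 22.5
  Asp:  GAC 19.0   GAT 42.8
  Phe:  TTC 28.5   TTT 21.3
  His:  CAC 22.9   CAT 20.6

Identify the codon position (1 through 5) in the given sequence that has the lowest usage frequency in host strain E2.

Codon 1 GCT (Ala): 22.5 per 1000.
Codon 2 TTC (Phe): 28.5 per 1000.
Codon 3 GAC (Asp): 19.0 per 1000.
Codon 4 CAT (His): 20.6 per 1000.
Codon 5 GCG (Ala): 3.1 per 1000.
Lowest frequency is 3.1 at codon 5.

5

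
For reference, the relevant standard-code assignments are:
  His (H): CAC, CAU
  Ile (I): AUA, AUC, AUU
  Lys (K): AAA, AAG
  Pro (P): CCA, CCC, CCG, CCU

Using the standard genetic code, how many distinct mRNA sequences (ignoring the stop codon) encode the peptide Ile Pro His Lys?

48

Ile: 3 codons.
Pro: 4 codons.
His: 2 codons.
Lys: 2 codons.
3 × 4 × 2 × 2 = 48.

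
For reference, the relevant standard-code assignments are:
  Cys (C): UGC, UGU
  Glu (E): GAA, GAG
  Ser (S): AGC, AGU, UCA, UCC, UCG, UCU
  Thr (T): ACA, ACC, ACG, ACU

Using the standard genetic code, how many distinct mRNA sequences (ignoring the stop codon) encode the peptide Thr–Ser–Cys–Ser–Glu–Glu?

Thr: 4 codons.
Ser: 6 codons.
Cys: 2 codons.
Ser: 6 codons.
Glu: 2 codons.
Glu: 2 codons.
4 × 6 × 2 × 6 × 2 × 2 = 1152.

1152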